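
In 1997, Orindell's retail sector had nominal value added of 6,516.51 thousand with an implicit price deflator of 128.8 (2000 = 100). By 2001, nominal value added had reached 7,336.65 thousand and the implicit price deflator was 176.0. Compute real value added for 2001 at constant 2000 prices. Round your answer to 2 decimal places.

Real value added = Nominal / (implicit price deflator/100) = 7336.65 / 1.760 = 4168.55.

4,168.55 thousand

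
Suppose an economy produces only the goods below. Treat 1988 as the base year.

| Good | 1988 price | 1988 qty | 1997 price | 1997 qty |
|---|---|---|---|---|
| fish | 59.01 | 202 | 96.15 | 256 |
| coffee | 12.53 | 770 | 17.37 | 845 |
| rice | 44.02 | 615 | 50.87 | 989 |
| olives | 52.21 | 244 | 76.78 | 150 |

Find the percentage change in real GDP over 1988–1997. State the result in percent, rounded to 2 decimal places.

25.55%

Real GDP 1988 = Nominal GDP 1988 = 59.01·202 + 12.53·770 + 44.02·615 + 52.21·244 = 61379.66.
Real GDP 1997 (at 1988 prices) = 59.01·256 + 12.53·845 + 44.02·989 + 52.21·150 = 77061.69.
Real growth = 77061.69/61379.66 − 1 = 0.2555.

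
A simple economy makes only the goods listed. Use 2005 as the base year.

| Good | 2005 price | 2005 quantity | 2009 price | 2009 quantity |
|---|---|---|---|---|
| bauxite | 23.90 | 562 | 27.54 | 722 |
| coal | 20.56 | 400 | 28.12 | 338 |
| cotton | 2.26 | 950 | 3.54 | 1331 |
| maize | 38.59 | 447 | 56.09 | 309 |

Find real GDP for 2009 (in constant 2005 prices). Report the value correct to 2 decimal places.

39137.45

Real GDP 2009 = Σ (p_2005 × q_2009) = 23.90·722 + 20.56·338 + 2.26·1331 + 38.59·309 = 39137.45.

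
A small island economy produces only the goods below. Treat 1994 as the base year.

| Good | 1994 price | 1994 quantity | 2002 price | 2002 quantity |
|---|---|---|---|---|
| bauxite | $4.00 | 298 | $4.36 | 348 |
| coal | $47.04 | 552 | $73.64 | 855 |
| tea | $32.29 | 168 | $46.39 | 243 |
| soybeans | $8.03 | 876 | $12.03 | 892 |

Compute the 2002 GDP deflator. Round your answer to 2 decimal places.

Nominal GDP 2002 = 4.36·348 + 73.64·855 + 46.39·243 + 12.03·892 = 86483.01.
Real GDP 2002 (at 1994 prices) = 4.00·348 + 47.04·855 + 32.29·243 + 8.03·892 = 56620.43.
Deflator = Nominal/Real × 100 = 86483.01/56620.43 × 100 = 152.742.

152.74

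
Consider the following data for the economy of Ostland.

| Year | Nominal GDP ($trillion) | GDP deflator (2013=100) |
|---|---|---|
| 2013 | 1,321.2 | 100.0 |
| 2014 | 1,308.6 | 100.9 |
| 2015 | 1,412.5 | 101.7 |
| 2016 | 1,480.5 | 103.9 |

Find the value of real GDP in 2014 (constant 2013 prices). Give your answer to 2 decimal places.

Real GDP 2014 = 1308.6 / 1.009 = 1296.93.

$1,296.93 trillion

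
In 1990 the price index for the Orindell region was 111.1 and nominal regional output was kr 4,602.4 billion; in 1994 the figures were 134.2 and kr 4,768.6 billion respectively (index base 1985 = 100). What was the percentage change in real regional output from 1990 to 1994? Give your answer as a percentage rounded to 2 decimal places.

-14.22%

Deflate each year: 1990 → 4602.4/1.111 = 4142.57; 1994 → 4768.6/1.342 = 3553.35.
So real regional output changed by 3553.35/4142.57 − 1 = -0.1422, i.e. -14.22%.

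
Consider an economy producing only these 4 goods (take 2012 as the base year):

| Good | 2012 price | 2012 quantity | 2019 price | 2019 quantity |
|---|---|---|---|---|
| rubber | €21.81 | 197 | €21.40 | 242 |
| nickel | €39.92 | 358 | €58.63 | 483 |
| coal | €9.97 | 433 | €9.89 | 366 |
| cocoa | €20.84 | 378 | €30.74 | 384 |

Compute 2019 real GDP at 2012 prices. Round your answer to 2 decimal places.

Real GDP 2019 = Σ (p_2012 × q_2019) = 21.81·242 + 39.92·483 + 9.97·366 + 20.84·384 = 36210.96.

€36210.96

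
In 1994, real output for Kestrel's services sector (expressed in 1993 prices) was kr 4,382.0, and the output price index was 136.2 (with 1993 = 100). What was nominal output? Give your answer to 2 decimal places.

kr 5,968.28

Nominal output = Real × (output price index/100) = 4382.0 × 1.362 = 5968.28.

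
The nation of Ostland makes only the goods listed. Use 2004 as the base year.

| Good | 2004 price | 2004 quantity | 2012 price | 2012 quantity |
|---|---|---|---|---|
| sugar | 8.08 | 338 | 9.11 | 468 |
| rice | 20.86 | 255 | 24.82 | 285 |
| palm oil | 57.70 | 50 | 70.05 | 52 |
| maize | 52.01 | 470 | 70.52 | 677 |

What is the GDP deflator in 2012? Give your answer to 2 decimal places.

130.84

Nominal GDP 2012 = 9.11·468 + 24.82·285 + 70.05·52 + 70.52·677 = 62721.82.
Real GDP 2012 (at 2004 prices) = 8.08·468 + 20.86·285 + 57.70·52 + 52.01·677 = 47937.71.
Deflator = Nominal/Real × 100 = 62721.82/47937.71 × 100 = 130.840.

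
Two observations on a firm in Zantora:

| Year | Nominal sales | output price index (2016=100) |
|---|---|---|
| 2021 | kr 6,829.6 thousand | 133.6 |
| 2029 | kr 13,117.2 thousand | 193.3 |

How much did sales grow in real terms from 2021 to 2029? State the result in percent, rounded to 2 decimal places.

32.75%

Real sales 2021 = 6829.6 / 1.336 = 5111.98.
Real sales 2029 = 13117.2 / 1.933 = 6785.93.
Real growth = 6785.93 / 5111.98 − 1 = 0.3275.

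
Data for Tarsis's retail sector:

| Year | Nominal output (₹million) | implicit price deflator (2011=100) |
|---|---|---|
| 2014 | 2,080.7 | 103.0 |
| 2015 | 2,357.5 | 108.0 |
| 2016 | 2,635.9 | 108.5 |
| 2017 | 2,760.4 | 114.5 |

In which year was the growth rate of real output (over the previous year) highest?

2015: real = 2357.5/1.080 = 2182.87; growth vs 2014 (2020.10) = 8.06%.
2016: real = 2635.9/1.085 = 2429.40; growth vs 2015 (2182.87) = 11.29%.
2017: real = 2760.4/1.145 = 2410.83; growth vs 2016 (2429.40) = -0.76%.

2016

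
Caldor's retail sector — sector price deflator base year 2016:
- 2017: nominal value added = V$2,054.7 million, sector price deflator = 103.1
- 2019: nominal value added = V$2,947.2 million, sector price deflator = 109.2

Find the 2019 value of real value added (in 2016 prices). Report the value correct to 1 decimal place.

V$2,698.9 million

Real value added = Nominal / (sector price deflator/100) = 2947.2 / 1.092 = 2698.90.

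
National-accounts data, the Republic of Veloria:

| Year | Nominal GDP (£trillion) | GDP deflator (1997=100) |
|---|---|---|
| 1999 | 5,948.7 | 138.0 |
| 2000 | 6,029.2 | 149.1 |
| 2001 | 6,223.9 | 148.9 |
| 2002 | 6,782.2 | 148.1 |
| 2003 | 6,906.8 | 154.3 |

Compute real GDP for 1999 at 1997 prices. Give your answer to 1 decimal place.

Real GDP 1999 = 5948.7 / 1.380 = 4310.65.

£4,310.7 trillion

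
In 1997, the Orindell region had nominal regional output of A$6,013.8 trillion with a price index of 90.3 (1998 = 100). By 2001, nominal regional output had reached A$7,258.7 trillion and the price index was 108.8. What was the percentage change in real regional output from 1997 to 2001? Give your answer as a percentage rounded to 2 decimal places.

Real regional output 1997 = 6013.8 / 0.903 = 6659.80.
Real regional output 2001 = 7258.7 / 1.088 = 6671.60.
Real growth = 6671.60 / 6659.80 − 1 = 0.0018.

0.18%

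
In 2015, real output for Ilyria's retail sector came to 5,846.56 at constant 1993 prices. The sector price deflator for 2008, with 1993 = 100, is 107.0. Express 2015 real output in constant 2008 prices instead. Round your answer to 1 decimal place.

6,255.8

Real output in 2008 prices = Real output in 1993 prices × (P_2008/P_1993) = 5846.56 × 1.070 = 6255.82.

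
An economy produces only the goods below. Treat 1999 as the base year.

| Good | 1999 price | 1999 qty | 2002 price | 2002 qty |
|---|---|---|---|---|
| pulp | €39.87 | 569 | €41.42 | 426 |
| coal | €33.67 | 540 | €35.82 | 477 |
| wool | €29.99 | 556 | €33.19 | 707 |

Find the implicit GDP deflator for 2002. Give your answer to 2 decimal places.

Nominal GDP 2002 = 41.42·426 + 35.82·477 + 33.19·707 = 58196.39.
Real GDP 2002 (at 1999 prices) = 39.87·426 + 33.67·477 + 29.99·707 = 54248.14.
Deflator = Nominal/Real × 100 = 58196.39/54248.14 × 100 = 107.278.

107.28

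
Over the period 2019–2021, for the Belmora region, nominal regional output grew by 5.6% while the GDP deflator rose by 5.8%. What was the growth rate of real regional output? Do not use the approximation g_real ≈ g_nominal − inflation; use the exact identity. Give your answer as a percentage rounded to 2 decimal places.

-0.19%

(1 + g_nom) = (1 + g_real)(1 + π), so g_real = 1.0560 / 1.0580 − 1 = -0.00189.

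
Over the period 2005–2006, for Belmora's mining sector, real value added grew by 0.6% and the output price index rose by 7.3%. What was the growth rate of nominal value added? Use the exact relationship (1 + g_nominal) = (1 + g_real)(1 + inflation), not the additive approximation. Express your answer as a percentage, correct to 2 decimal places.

7.94%

(1 + g_nom) = (1 + g_real)(1 + π) = 1.0060 × 1.0730 = 1.07944.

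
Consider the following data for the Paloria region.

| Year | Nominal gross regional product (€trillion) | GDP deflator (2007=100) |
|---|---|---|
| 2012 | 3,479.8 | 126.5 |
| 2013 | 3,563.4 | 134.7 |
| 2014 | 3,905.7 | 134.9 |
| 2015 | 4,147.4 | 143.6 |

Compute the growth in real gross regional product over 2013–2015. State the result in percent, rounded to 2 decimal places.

9.18%

Real gross regional product 2013 = 3563.4/1.347 = 2645.43.
Real gross regional product 2015 = 4147.4/1.436 = 2888.16.
Change = 2888.16/2645.43 − 1 = 0.0918.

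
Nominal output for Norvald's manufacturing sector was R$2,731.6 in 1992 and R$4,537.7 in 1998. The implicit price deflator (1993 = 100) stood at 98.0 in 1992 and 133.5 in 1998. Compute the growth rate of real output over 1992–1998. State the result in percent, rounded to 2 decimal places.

21.94%

Deflate each year: 1992 → 2731.6/0.980 = 2787.35; 1998 → 4537.7/1.335 = 3399.03.
So real output changed by 3399.03/2787.35 − 1 = 0.2194, i.e. 21.94%.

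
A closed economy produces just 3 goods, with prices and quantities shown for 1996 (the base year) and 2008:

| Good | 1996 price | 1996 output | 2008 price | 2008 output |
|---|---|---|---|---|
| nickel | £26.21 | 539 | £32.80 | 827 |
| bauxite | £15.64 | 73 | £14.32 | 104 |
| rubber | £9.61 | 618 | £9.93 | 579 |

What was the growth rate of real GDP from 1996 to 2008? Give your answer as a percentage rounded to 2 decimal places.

36.11%

Real GDP 1996 = Nominal GDP 1996 = 26.21·539 + 15.64·73 + 9.61·618 = 21207.89.
Real GDP 2008 (at 1996 prices) = 26.21·827 + 15.64·104 + 9.61·579 = 28866.42.
Real growth = 28866.42/21207.89 − 1 = 0.3611.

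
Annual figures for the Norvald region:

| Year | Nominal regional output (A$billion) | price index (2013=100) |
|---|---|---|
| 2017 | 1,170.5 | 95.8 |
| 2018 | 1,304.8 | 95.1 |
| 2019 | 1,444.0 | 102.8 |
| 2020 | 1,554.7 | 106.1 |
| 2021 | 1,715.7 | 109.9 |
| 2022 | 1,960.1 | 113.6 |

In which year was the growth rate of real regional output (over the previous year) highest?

2018: real = 1304.8/0.951 = 1372.03; growth vs 2017 (1221.82) = 12.29%.
2019: real = 1444.0/1.028 = 1404.67; growth vs 2018 (1372.03) = 2.38%.
2020: real = 1554.7/1.061 = 1465.32; growth vs 2019 (1404.67) = 4.32%.
2021: real = 1715.7/1.099 = 1561.15; growth vs 2020 (1465.32) = 6.54%.
2022: real = 1960.1/1.136 = 1725.44; growth vs 2021 (1561.15) = 10.52%.

2018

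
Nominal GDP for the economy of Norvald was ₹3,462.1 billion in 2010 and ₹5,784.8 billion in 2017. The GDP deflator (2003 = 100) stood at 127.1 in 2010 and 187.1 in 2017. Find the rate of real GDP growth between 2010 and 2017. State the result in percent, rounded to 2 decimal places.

Real GDP 2010 = 3462.1 / 1.271 = 2723.92.
Real GDP 2017 = 5784.8 / 1.871 = 3091.82.
Real growth = 3091.82 / 2723.92 − 1 = 0.1351.

13.51%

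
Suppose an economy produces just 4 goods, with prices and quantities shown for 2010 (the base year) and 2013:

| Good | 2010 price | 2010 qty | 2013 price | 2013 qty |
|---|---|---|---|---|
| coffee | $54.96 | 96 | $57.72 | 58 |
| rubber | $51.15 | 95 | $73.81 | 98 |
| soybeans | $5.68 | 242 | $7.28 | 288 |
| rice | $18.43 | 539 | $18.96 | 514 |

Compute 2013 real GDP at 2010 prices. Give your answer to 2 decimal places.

$19309.24

Real GDP 2013 = Σ (p_2010 × q_2013) = 54.96·58 + 51.15·98 + 5.68·288 + 18.43·514 = 19309.24.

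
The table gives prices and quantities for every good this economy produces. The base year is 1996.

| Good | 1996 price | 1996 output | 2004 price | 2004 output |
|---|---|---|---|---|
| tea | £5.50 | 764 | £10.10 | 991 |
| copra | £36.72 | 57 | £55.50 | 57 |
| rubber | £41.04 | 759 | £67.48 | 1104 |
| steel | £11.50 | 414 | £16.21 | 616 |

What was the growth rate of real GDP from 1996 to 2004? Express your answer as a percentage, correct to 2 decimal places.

Real GDP 1996 = Nominal GDP 1996 = 5.50·764 + 36.72·57 + 41.04·759 + 11.50·414 = 42205.40.
Real GDP 2004 (at 1996 prices) = 5.50·991 + 36.72·57 + 41.04·1104 + 11.50·616 = 59935.70.
Real growth = 59935.70/42205.40 − 1 = 0.4201.

42.01%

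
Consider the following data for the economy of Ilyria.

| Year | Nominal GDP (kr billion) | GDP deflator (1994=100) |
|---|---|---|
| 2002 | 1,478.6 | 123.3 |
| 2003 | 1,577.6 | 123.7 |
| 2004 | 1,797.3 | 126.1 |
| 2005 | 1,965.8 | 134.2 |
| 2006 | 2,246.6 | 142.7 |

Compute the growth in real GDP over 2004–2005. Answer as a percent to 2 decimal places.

2.77%

Real GDP 2004 = 1797.3/1.261 = 1425.30.
Real GDP 2005 = 1965.8/1.342 = 1464.83.
Change = 1464.83/1425.30 − 1 = 0.0277.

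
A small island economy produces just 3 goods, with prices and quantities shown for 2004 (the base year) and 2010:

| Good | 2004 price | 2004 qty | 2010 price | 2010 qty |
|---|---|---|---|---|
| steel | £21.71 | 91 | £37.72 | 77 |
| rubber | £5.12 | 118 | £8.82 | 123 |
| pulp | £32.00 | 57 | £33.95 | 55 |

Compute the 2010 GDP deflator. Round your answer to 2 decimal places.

Nominal GDP 2010 = 37.72·77 + 8.82·123 + 33.95·55 = 5856.55.
Real GDP 2010 (at 2004 prices) = 21.71·77 + 5.12·123 + 32.00·55 = 4061.43.
Deflator = Nominal/Real × 100 = 5856.55/4061.43 × 100 = 144.199.

144.20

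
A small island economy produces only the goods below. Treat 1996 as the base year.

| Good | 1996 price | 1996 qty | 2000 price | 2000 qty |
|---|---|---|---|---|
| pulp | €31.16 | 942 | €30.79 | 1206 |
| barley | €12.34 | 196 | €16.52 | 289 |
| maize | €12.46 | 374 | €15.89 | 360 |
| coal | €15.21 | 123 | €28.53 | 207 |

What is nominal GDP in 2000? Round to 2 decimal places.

Nominal GDP 2000 = Σ (p_2000 × q_2000) = 30.79·1206 + 16.52·289 + 15.89·360 + 28.53·207 = 53533.13.

€53533.13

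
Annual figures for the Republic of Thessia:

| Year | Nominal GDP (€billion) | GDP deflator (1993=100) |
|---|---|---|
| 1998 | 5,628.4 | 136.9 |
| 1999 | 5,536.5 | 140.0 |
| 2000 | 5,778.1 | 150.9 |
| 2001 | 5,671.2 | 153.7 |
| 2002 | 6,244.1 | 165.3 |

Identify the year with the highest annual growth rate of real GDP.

1999: real = 5536.5/1.400 = 3954.64; growth vs 1998 (4111.32) = -3.81%.
2000: real = 5778.1/1.509 = 3829.09; growth vs 1999 (3954.64) = -3.17%.
2001: real = 5671.2/1.537 = 3689.79; growth vs 2000 (3829.09) = -3.64%.
2002: real = 6244.1/1.653 = 3777.43; growth vs 2001 (3689.79) = 2.38%.

2002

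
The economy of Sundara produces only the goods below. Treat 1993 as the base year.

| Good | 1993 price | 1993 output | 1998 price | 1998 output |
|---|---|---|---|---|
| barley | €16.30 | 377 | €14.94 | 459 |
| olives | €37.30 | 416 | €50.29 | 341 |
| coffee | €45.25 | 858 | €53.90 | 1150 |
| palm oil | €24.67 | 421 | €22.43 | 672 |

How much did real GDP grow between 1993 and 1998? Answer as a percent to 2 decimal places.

Real GDP 1993 = Nominal GDP 1993 = 16.30·377 + 37.30·416 + 45.25·858 + 24.67·421 = 70872.47.
Real GDP 1998 (at 1993 prices) = 16.30·459 + 37.30·341 + 45.25·1150 + 24.67·672 = 88816.74.
Real growth = 88816.74/70872.47 − 1 = 0.2532.

25.32%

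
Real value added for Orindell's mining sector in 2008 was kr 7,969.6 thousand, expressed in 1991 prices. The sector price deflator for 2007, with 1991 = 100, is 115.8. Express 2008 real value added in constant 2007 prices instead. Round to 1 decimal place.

kr 9,228.8 thousand

Real value added in 2007 prices = Real value added in 1991 prices × (P_2007/P_1991) = 7969.6 × 1.158 = 9228.80.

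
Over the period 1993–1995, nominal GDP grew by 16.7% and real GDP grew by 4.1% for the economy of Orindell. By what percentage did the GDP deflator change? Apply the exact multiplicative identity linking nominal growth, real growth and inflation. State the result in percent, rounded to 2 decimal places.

12.10%

(1 + g_nom) = (1 + g_real)(1 + π), so π = 1.1670 / 1.0410 − 1 = 0.12104.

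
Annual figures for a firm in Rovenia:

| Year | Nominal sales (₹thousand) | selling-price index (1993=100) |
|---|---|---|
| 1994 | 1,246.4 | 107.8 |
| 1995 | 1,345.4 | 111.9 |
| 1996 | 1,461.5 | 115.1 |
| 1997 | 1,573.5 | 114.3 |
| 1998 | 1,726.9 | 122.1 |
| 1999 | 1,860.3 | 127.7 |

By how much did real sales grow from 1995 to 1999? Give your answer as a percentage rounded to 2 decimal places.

21.16%

Real sales 1995 = 1345.4/1.119 = 1202.32.
Real sales 1999 = 1860.3/1.277 = 1456.77.
Change = 1456.77/1202.32 − 1 = 0.2116.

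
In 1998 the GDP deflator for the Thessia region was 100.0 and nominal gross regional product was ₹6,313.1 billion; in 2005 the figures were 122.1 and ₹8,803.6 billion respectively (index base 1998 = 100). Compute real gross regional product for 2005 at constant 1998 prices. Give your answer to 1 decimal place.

₹7,210.2 billion

Real gross regional product = Nominal / (GDP deflator/100) = 8803.6 / 1.221 = 7210.16.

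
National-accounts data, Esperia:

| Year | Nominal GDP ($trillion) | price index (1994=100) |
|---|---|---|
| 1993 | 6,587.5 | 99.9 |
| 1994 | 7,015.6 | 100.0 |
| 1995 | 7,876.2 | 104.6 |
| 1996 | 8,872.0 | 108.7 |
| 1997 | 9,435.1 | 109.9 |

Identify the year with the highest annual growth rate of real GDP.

1994: real = 7015.6/1.000 = 7015.60; growth vs 1993 (6594.09) = 6.39%.
1995: real = 7876.2/1.046 = 7529.83; growth vs 1994 (7015.60) = 7.33%.
1996: real = 8872.0/1.087 = 8161.91; growth vs 1995 (7529.83) = 8.39%.
1997: real = 9435.1/1.099 = 8585.17; growth vs 1996 (8161.91) = 5.19%.

1996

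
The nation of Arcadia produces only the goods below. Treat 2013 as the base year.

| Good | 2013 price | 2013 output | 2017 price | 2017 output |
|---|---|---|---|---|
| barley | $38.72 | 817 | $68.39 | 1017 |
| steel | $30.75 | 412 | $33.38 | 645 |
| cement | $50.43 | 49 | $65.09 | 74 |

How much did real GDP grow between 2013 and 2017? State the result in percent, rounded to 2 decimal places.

Real GDP 2013 = Nominal GDP 2013 = 38.72·817 + 30.75·412 + 50.43·49 = 46774.31.
Real GDP 2017 (at 2013 prices) = 38.72·1017 + 30.75·645 + 50.43·74 = 62943.81.
Real growth = 62943.81/46774.31 − 1 = 0.3457.

34.57%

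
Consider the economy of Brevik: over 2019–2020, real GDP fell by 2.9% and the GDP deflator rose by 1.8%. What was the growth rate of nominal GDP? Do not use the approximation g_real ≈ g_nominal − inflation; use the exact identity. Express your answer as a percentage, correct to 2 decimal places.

(1 + g_nom) = (1 + g_real)(1 + π) = 0.9710 × 1.0180 = 0.98848.

-1.15%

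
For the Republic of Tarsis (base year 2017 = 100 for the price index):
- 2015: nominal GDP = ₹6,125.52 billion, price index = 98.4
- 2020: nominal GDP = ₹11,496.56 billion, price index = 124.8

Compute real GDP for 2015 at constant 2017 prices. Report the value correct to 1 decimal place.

₹6,225.1 billion

Real GDP = Nominal / (price index/100) = 6125.52 / 0.984 = 6225.12.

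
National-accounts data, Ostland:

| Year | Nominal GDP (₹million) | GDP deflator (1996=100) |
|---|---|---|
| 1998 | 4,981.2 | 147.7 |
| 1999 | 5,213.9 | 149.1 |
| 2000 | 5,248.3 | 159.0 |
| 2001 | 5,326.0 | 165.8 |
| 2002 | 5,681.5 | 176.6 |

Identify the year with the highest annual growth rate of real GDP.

1999: real = 5213.9/1.491 = 3496.91; growth vs 1998 (3372.51) = 3.69%.
2000: real = 5248.3/1.590 = 3300.82; growth vs 1999 (3496.91) = -5.61%.
2001: real = 5326.0/1.658 = 3212.30; growth vs 2000 (3300.82) = -2.68%.
2002: real = 5681.5/1.766 = 3217.16; growth vs 2001 (3212.30) = 0.15%.

1999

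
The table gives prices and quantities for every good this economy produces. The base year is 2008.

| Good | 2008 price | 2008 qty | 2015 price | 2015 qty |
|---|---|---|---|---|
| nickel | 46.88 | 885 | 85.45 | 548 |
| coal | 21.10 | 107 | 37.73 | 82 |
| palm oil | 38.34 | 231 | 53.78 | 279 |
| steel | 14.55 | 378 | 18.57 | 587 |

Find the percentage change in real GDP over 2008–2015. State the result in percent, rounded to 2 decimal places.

Real GDP 2008 = Nominal GDP 2008 = 46.88·885 + 21.10·107 + 38.34·231 + 14.55·378 = 58102.94.
Real GDP 2015 (at 2008 prices) = 46.88·548 + 21.10·82 + 38.34·279 + 14.55·587 = 46658.15.
Real growth = 46658.15/58102.94 − 1 = -0.1970.

-19.70%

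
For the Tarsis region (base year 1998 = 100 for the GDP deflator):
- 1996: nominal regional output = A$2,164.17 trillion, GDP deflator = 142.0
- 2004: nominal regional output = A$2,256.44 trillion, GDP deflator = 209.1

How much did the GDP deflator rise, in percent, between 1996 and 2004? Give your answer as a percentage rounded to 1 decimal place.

47.3%

Price-level change = 209.1 / 142.0 − 1 = 0.4725.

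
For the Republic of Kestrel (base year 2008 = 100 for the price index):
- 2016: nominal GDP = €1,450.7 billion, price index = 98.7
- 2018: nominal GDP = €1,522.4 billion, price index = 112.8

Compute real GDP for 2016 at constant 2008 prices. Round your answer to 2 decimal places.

€1,469.81 billion

Real GDP = Nominal / (price index/100) = 1450.7 / 0.987 = 1469.81.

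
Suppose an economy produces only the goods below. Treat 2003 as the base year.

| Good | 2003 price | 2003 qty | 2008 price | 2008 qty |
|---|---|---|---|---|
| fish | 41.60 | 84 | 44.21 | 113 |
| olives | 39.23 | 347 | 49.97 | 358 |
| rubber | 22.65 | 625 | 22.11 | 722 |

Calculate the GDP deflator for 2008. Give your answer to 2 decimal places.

110.68

Nominal GDP 2008 = 44.21·113 + 49.97·358 + 22.11·722 = 38848.41.
Real GDP 2008 (at 2003 prices) = 41.60·113 + 39.23·358 + 22.65·722 = 35098.44.
Deflator = Nominal/Real × 100 = 38848.41/35098.44 × 100 = 110.684.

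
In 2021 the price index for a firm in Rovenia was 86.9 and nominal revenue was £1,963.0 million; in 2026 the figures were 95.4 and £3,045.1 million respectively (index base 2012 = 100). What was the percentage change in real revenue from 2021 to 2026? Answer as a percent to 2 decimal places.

Deflate each year: 2021 → 1963.0/0.869 = 2258.92; 2026 → 3045.1/0.954 = 3191.93.
So real revenue changed by 3191.93/2258.92 − 1 = 0.4130, i.e. 41.30%.

41.30%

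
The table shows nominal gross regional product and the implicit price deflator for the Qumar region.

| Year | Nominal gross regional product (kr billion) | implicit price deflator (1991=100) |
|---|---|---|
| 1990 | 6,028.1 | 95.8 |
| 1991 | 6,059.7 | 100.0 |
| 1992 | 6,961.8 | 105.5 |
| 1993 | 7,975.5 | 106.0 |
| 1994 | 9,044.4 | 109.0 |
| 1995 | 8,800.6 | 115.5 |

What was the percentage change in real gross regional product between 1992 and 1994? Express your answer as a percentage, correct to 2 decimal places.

25.74%

Real gross regional product 1992 = 6961.8/1.055 = 6598.86.
Real gross regional product 1994 = 9044.4/1.090 = 8297.61.
Change = 8297.61/6598.86 − 1 = 0.2574.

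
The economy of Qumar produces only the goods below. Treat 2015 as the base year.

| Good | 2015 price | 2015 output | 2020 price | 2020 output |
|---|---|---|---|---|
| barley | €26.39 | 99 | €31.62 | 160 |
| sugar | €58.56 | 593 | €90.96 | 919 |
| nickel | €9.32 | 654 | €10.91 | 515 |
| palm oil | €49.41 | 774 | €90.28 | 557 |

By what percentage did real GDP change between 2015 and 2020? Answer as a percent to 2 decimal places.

Real GDP 2015 = Nominal GDP 2015 = 26.39·99 + 58.56·593 + 9.32·654 + 49.41·774 = 81677.31.
Real GDP 2020 (at 2015 prices) = 26.39·160 + 58.56·919 + 9.32·515 + 49.41·557 = 90360.21.
Real growth = 90360.21/81677.31 − 1 = 0.1063.

10.63%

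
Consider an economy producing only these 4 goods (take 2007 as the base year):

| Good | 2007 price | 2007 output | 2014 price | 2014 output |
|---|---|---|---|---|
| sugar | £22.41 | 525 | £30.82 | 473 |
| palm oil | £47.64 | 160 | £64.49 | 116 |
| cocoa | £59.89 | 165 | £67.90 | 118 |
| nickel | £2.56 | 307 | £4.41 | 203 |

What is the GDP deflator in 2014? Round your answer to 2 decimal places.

Nominal GDP 2014 = 30.82·473 + 64.49·116 + 67.90·118 + 4.41·203 = 30966.13.
Real GDP 2014 (at 2007 prices) = 22.41·473 + 47.64·116 + 59.89·118 + 2.56·203 = 23712.87.
Deflator = Nominal/Real × 100 = 30966.13/23712.87 × 100 = 130.588.

130.59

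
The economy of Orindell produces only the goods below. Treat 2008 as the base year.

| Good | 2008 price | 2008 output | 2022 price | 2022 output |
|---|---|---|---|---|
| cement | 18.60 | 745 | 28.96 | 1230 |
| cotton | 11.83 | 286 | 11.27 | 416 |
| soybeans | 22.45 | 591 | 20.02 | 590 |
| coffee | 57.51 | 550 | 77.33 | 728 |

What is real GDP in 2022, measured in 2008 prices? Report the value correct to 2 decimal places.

82912.06

Real GDP 2022 = Σ (p_2008 × q_2022) = 18.60·1230 + 11.83·416 + 22.45·590 + 57.51·728 = 82912.06.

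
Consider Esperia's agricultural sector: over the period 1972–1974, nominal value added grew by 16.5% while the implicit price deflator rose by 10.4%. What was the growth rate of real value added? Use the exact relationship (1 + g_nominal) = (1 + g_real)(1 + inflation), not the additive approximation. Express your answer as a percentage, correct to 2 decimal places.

5.53%

(1 + g_nom) = (1 + g_real)(1 + π), so g_real = 1.1650 / 1.1040 − 1 = 0.05525.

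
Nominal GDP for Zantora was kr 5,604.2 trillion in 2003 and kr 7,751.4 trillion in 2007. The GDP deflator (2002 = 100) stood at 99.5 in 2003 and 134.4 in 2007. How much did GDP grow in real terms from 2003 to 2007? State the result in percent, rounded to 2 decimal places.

Real GDP 2003 = 5604.2 / 0.995 = 5632.36.
Real GDP 2007 = 7751.4 / 1.344 = 5767.41.
Real growth = 5767.41 / 5632.36 − 1 = 0.0240.

2.40%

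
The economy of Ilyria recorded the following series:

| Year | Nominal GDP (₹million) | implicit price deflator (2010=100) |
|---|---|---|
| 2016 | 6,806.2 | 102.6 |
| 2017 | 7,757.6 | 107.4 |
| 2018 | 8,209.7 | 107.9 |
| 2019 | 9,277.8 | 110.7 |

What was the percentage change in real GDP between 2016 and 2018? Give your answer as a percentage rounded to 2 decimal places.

Real GDP 2016 = 6806.2/1.026 = 6633.72.
Real GDP 2018 = 8209.7/1.079 = 7608.62.
Change = 7608.62/6633.72 − 1 = 0.1470.

14.70%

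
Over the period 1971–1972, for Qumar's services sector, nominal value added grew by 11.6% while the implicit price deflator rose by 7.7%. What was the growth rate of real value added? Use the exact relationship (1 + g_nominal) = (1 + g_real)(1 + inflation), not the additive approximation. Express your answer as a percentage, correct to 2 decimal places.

(1 + g_nom) = (1 + g_real)(1 + π), so g_real = 1.1160 / 1.0770 − 1 = 0.03621.

3.62%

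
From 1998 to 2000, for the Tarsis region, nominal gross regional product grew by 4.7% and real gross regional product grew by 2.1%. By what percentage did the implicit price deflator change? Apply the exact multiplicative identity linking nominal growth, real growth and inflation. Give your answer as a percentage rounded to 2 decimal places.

(1 + g_nom) = (1 + g_real)(1 + π), so π = 1.0470 / 1.0210 − 1 = 0.02547.

2.55%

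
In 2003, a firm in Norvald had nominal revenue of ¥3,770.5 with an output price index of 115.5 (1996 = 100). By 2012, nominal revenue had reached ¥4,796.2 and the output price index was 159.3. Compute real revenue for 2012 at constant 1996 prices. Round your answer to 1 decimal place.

¥3,010.8

Real revenue = Nominal / (output price index/100) = 4796.2 / 1.593 = 3010.80.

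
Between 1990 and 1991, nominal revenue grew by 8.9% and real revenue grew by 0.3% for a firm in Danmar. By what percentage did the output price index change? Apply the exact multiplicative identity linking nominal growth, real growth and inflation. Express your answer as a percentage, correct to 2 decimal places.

(1 + g_nom) = (1 + g_real)(1 + π), so π = 1.0890 / 1.0030 − 1 = 0.08574.

8.57%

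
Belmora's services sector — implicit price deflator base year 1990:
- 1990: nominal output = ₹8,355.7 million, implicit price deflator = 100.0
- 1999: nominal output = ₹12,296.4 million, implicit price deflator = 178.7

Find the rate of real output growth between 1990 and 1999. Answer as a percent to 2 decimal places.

-17.65%

Deflate each year: 1990 → 8355.7/1.000 = 8355.70; 1999 → 12296.4/1.787 = 6881.03.
So real output changed by 6881.03/8355.70 − 1 = -0.1765, i.e. -17.65%.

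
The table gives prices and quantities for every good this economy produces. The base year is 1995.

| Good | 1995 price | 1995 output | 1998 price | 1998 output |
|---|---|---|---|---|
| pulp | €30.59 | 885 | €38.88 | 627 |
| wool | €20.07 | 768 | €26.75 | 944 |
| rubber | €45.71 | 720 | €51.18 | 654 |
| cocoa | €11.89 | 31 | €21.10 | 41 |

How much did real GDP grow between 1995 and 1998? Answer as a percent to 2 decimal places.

Real GDP 1995 = Nominal GDP 1995 = 30.59·885 + 20.07·768 + 45.71·720 + 11.89·31 = 75765.70.
Real GDP 1998 (at 1995 prices) = 30.59·627 + 20.07·944 + 45.71·654 + 11.89·41 = 68507.84.
Real growth = 68507.84/75765.70 − 1 = -0.0958.

-9.58%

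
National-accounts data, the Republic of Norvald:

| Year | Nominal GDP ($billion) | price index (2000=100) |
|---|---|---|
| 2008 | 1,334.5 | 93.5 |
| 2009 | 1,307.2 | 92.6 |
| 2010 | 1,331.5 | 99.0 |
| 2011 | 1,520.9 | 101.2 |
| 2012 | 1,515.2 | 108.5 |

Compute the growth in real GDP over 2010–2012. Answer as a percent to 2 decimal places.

3.83%

Real GDP 2010 = 1331.5/0.990 = 1344.95.
Real GDP 2012 = 1515.2/1.085 = 1396.50.
Change = 1396.50/1344.95 − 1 = 0.0383.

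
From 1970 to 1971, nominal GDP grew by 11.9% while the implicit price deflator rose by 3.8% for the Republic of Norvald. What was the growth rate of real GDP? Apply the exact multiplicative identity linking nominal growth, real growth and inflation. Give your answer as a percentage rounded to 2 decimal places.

(1 + g_nom) = (1 + g_real)(1 + π), so g_real = 1.1190 / 1.0380 − 1 = 0.07803.

7.80%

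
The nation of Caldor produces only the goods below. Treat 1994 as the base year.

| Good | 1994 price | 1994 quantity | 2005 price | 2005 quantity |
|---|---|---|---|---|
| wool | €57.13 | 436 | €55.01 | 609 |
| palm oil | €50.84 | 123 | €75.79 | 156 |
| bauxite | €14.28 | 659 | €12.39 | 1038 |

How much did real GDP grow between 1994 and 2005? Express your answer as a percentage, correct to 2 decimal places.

Real GDP 1994 = Nominal GDP 1994 = 57.13·436 + 50.84·123 + 14.28·659 = 40572.52.
Real GDP 2005 (at 1994 prices) = 57.13·609 + 50.84·156 + 14.28·1038 = 57545.85.
Real growth = 57545.85/40572.52 − 1 = 0.4183.

41.83%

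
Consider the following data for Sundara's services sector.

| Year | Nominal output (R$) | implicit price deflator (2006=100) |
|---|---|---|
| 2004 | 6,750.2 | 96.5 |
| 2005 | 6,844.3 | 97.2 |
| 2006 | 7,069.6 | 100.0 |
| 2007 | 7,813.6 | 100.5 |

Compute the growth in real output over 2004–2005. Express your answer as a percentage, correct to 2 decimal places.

Real output 2004 = 6750.2/0.965 = 6995.03.
Real output 2005 = 6844.3/0.972 = 7041.46.
Change = 7041.46/6995.03 − 1 = 0.0066.

0.66%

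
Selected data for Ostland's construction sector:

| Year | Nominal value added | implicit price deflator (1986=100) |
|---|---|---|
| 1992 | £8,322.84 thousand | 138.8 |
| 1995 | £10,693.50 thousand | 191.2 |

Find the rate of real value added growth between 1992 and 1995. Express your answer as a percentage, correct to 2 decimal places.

-6.73%

Deflate each year: 1992 → 8322.84/1.388 = 5996.28; 1995 → 10693.50/1.912 = 5592.83.
So real value added changed by 5592.83/5996.28 − 1 = -0.0673, i.e. -6.73%.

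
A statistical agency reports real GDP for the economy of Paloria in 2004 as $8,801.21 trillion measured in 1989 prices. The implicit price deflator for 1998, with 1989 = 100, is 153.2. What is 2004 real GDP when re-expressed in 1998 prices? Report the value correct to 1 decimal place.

$13,483.5 trillion

Real GDP in 1998 prices = Real GDP in 1989 prices × (P_1998/P_1989) = 8801.21 × 1.532 = 13483.45.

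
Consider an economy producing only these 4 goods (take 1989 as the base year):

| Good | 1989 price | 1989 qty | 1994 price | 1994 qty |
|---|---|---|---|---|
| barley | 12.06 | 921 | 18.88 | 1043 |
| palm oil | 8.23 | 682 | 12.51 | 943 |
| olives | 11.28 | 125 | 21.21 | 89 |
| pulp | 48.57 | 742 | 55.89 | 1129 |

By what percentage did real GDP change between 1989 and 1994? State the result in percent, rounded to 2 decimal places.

40.63%

Real GDP 1989 = Nominal GDP 1989 = 12.06·921 + 8.23·682 + 11.28·125 + 48.57·742 = 54169.06.
Real GDP 1994 (at 1989 prices) = 12.06·1043 + 8.23·943 + 11.28·89 + 48.57·1129 = 76178.92.
Real growth = 76178.92/54169.06 − 1 = 0.4063.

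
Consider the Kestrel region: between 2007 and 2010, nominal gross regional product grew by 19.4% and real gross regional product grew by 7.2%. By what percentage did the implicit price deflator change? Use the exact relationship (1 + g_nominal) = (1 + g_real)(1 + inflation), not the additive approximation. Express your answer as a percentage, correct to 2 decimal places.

11.38%

(1 + g_nom) = (1 + g_real)(1 + π), so π = 1.1940 / 1.0720 − 1 = 0.11381.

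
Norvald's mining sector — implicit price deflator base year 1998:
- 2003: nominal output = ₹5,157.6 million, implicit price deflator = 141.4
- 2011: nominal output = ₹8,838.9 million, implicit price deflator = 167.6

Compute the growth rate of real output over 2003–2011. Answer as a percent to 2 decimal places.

Real output 2003 = 5157.6 / 1.414 = 3647.52.
Real output 2011 = 8838.9 / 1.676 = 5273.81.
Real growth = 5273.81 / 3647.52 − 1 = 0.4459.

44.59%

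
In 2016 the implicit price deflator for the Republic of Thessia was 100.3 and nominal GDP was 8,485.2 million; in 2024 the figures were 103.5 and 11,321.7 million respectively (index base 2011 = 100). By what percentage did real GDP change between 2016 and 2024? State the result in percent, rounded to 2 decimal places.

Deflate each year: 2016 → 8485.2/1.003 = 8459.82; 2024 → 11321.7/1.035 = 10938.84.
So real GDP changed by 10938.84/8459.82 − 1 = 0.2930, i.e. 29.30%.

29.30%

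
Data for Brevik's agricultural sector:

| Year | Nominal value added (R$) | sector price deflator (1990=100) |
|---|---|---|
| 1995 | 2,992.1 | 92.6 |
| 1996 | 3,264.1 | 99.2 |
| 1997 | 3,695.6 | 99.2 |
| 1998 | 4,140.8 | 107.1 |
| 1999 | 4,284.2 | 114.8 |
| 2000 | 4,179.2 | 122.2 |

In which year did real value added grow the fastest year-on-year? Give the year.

1997

1996: real = 3264.1/0.992 = 3290.42; growth vs 1995 (3231.21) = 1.83%.
1997: real = 3695.6/0.992 = 3725.40; growth vs 1996 (3290.42) = 13.22%.
1998: real = 4140.8/1.071 = 3866.29; growth vs 1997 (3725.40) = 3.78%.
1999: real = 4284.2/1.148 = 3731.88; growth vs 1998 (3866.29) = -3.48%.
2000: real = 4179.2/1.222 = 3419.97; growth vs 1999 (3731.88) = -8.36%.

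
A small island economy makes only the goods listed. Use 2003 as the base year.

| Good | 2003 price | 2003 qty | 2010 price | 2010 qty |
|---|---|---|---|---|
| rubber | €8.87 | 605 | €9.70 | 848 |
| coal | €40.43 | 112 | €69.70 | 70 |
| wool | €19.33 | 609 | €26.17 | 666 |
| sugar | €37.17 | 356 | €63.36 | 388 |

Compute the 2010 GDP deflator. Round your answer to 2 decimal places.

Nominal GDP 2010 = 9.70·848 + 69.70·70 + 26.17·666 + 63.36·388 = 55117.50.
Real GDP 2010 (at 2003 prices) = 8.87·848 + 40.43·70 + 19.33·666 + 37.17·388 = 37647.60.
Deflator = Nominal/Real × 100 = 55117.50/37647.60 × 100 = 146.404.

146.40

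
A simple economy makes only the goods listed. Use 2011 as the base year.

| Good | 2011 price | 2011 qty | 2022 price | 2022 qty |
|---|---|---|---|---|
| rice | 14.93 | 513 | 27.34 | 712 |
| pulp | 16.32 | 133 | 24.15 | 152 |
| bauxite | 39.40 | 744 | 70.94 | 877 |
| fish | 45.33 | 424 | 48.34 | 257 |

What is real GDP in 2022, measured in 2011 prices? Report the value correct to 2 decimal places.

Real GDP 2022 = Σ (p_2011 × q_2022) = 14.93·712 + 16.32·152 + 39.40·877 + 45.33·257 = 59314.41.

59314.41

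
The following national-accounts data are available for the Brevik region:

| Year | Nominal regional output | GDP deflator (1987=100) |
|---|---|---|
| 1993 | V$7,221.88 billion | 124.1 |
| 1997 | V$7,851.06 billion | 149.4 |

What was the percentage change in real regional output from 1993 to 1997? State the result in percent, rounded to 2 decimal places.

Real regional output 1993 = 7221.88 / 1.241 = 5819.40.
Real regional output 1997 = 7851.06 / 1.494 = 5255.06.
Real growth = 5255.06 / 5819.40 − 1 = -0.0970.

-9.70%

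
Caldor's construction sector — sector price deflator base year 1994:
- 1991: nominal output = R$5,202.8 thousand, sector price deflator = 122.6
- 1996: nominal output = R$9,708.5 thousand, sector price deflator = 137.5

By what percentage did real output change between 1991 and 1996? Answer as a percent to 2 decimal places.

66.38%

Real output 1991 = 5202.8 / 1.226 = 4243.72.
Real output 1996 = 9708.5 / 1.375 = 7060.73.
Real growth = 7060.73 / 4243.72 − 1 = 0.6638.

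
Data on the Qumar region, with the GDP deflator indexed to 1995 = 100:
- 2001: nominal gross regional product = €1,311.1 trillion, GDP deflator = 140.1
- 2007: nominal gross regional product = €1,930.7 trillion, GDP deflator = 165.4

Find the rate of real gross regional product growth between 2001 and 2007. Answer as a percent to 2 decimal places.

Deflate each year: 2001 → 1311.1/1.401 = 935.83; 2007 → 1930.7/1.654 = 1167.29.
So real gross regional product changed by 1167.29/935.83 − 1 = 0.2473, i.e. 24.73%.

24.73%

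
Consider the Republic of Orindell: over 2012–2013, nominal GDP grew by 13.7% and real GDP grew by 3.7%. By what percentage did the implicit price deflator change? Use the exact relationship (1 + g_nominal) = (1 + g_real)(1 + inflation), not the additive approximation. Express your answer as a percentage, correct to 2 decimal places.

(1 + g_nom) = (1 + g_real)(1 + π), so π = 1.1370 / 1.0370 − 1 = 0.09643.

9.64%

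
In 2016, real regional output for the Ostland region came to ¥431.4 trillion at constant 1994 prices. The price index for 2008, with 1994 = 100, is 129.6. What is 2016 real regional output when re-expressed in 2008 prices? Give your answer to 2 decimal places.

¥559.09 trillion

Real regional output in 2008 prices = Real regional output in 1994 prices × (P_2008/P_1994) = 431.4 × 1.296 = 559.09.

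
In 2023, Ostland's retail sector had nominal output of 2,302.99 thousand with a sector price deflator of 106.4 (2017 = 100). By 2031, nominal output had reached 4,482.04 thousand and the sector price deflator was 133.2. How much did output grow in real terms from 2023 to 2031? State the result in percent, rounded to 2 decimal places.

55.46%

Deflate each year: 2023 → 2302.99/1.064 = 2164.46; 2031 → 4482.04/1.332 = 3364.89.
So real output changed by 3364.89/2164.46 − 1 = 0.5546, i.e. 55.46%.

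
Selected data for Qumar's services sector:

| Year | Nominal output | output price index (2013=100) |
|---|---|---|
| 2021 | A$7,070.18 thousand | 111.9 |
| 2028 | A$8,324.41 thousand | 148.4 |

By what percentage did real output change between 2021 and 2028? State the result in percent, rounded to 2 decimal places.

Deflate each year: 2021 → 7070.18/1.119 = 6318.30; 2028 → 8324.41/1.484 = 5609.44.
So real output changed by 5609.44/6318.30 − 1 = -0.1122, i.e. -11.22%.

-11.22%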